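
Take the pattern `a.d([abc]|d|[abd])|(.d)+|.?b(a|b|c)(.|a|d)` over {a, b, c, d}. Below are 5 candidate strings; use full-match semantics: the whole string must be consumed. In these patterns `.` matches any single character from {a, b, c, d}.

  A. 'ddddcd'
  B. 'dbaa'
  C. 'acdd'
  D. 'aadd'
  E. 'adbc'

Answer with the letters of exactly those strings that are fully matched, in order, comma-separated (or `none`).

A → match
B → match
C → match
D → match
E → no match

A, B, C, D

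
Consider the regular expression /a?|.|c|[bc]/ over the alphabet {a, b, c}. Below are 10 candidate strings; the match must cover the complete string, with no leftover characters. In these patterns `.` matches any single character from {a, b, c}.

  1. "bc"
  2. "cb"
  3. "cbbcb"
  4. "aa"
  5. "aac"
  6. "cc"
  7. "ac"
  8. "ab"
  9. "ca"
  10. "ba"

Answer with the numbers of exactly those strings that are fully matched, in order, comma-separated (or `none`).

none

1 → no match
2 → no match
3 → no match
4 → no match
5 → no match
6 → no match
7 → no match
8 → no match
9 → no match
10 → no match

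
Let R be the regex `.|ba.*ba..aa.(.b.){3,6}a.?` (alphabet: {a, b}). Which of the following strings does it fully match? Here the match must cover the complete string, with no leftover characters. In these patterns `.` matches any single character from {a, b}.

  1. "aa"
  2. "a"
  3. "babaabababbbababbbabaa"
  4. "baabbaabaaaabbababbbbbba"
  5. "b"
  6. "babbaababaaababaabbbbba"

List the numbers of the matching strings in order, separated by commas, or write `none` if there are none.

1 → no match
2 → match
3 → no match
4 → match
5 → match
6 → match

2, 4, 5, 6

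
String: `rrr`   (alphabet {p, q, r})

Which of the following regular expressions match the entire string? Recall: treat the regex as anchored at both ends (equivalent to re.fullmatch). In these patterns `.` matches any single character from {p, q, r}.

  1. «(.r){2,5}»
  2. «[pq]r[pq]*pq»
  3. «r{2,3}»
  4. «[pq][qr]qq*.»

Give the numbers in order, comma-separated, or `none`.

1 → no match
2 → no match — must end with `pq`
3 → match
4 → no match

3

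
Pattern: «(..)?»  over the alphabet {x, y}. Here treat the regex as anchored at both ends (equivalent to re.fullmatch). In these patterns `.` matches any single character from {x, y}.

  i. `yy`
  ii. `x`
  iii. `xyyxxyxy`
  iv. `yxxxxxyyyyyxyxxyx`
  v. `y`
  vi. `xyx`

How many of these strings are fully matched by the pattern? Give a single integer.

i → match
ii → no match
iii → no match
iv → no match
v → no match
vi → no match
Total matched: 1

1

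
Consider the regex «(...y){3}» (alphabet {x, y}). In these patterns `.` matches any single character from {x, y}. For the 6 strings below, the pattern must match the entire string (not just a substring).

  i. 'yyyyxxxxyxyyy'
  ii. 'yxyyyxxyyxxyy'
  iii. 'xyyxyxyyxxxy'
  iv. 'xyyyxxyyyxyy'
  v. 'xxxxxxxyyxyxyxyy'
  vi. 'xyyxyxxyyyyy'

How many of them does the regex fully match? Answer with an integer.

i → no match
ii → no match
iii → no match
iv → match
v → no match
vi → no match
Total matched: 1

1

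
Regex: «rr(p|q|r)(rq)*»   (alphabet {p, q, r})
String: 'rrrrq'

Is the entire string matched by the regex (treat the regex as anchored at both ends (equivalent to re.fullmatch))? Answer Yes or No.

Yes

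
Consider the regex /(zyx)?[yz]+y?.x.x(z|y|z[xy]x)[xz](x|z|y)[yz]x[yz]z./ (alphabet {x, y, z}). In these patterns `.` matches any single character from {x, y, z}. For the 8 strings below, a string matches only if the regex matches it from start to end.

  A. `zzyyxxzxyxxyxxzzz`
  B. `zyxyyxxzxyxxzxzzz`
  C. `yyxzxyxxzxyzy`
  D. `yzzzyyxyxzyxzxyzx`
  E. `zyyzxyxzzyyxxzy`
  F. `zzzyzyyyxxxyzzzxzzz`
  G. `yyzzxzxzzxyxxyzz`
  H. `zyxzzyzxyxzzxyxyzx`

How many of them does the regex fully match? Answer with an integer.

A → no match
B → match
C → match
D → no match
E → no match
F → match
G → no match
H → match
Total matched: 4

4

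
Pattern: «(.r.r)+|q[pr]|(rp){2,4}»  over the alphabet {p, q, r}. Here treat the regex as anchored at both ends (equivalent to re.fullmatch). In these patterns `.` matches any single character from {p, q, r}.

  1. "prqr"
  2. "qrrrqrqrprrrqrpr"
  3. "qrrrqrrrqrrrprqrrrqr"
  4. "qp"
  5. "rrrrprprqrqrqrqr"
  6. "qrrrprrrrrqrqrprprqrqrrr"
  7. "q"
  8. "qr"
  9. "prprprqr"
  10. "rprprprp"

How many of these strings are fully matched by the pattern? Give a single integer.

1. "prqr" → match
2 → match
3 → match
4. "qp" → match
5 → match
6 → match
7. "q" → no match
8. "qr" → match
9. "prprprqr" → match
10. "rprprprp" → match
Total matched: 9

9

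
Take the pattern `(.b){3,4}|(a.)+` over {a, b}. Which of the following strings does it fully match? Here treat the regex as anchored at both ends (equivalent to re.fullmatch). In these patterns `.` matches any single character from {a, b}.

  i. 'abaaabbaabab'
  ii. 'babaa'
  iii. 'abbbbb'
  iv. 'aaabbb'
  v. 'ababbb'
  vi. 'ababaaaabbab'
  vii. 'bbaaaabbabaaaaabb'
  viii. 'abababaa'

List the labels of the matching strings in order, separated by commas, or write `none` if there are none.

iii, v, viii

i → no match
ii → no match
iii → match
iv → no match
v → match
vi → no match
vii → no match
viii → match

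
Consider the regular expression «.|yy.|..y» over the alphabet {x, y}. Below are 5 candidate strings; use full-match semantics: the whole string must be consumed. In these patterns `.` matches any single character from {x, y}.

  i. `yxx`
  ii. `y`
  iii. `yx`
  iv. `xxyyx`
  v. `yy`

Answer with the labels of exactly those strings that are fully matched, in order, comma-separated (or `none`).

ii

i. `yxx` → no match
ii. `y` → match
iii. `yx` → no match
iv. `xxyyx` → no match
v. `yy` → no match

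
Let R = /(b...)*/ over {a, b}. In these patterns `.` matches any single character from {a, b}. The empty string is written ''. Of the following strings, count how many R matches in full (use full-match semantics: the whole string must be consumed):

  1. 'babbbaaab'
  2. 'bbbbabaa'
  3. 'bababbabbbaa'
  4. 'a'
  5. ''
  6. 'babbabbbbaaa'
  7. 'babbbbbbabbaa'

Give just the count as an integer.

1. 'babbbaaab' → no match
2. 'bbbbabaa' → no match
3. 'bababbabbbaa' → match
4. 'a' → no match
5. '' → match
6. 'babbabbbbaaa' → no match
7 → no match
Total matched: 2

2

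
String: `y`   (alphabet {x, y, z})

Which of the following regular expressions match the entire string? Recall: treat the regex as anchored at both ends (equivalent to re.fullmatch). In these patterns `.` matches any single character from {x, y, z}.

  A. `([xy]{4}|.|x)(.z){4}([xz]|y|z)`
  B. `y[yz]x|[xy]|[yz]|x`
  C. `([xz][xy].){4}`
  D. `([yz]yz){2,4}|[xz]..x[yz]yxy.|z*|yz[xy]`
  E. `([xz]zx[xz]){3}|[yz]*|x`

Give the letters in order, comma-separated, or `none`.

B, E

A → no match
B → match
C → no match
D → no match
E → match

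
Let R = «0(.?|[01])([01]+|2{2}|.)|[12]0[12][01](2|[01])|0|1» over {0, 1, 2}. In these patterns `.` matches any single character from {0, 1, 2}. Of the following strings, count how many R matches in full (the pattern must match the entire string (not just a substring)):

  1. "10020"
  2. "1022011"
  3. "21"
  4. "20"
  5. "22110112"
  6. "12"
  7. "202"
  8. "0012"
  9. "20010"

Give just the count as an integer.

1 → no match
2 → no match
3 → no match
4 → no match
5 → no match
6 → no match
7 → no match
8 → no match
9 → no match
Total matched: 0

0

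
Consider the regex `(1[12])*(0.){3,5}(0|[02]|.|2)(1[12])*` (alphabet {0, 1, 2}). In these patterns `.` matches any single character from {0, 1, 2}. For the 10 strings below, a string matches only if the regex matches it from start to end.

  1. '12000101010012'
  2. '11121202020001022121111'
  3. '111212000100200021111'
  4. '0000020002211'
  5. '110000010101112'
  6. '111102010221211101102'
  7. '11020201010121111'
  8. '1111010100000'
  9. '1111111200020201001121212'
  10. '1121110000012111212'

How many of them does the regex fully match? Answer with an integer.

6

1 → no match
2 → match
3 → no match
4 → match
5 → match
6 → no match
7 → match
8 → match
9 → match
10 → no match
Total matched: 6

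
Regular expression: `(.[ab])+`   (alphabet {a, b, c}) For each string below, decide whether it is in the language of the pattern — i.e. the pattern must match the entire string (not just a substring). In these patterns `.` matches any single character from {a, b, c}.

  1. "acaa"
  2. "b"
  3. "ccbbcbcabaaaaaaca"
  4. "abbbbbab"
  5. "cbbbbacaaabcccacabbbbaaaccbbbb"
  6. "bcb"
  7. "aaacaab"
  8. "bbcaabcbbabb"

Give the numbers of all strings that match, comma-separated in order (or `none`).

4, 8

1 → no match
2 → no match
3 → no match
4 → match
5 → no match
6 → no match
7 → no match
8 → match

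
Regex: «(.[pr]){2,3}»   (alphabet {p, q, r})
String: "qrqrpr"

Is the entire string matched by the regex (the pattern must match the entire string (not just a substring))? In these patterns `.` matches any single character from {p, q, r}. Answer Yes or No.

Yes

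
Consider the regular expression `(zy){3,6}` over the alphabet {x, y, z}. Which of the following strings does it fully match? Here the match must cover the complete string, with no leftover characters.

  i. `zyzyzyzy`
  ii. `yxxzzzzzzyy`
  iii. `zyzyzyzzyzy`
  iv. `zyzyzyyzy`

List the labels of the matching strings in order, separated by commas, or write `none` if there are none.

i → match
ii → no match — must start with `zy`
iii → no match
iv → no match

i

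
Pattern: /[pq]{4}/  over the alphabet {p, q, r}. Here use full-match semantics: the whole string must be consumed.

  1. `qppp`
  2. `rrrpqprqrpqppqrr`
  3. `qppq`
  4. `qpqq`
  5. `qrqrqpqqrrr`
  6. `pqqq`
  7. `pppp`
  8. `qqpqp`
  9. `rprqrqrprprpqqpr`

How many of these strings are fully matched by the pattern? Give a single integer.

5

1 → match
2 → no match
3 → match
4 → match
5 → no match
6 → match
7 → match
8 → no match
9 → no match
Total matched: 5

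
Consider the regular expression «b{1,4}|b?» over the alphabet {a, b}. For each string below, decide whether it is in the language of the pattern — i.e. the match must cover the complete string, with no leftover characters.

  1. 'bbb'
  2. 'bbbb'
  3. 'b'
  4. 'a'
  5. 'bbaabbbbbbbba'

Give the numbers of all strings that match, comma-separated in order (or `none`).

1. 'bbb' → match
2. 'bbbb' → match
3. 'b' → match
4. 'a' → no match
5 → no match

1, 2, 3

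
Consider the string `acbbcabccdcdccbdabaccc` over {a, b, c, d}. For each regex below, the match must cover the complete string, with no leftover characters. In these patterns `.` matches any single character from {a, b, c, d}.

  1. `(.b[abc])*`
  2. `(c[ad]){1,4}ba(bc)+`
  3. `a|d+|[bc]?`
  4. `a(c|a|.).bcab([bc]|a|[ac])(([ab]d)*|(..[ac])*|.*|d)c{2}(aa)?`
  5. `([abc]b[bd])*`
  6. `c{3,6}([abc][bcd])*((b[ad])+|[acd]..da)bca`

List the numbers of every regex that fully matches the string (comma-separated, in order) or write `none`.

4

1 → no match
2 → no match — must start with `c`
3 → no match
4 → match
5 → no match
6 → no match — must start with `c`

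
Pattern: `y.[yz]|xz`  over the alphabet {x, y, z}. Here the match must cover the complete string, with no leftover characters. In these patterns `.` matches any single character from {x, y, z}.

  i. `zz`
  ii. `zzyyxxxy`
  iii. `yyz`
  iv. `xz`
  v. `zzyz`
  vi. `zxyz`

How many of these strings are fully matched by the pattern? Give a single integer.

i. `zz` → no match
ii. `zzyyxxxy` → no match
iii. `yyz` → match
iv. `xz` → match
v. `zzyz` → no match
vi. `zxyz` → no match
Total matched: 2

2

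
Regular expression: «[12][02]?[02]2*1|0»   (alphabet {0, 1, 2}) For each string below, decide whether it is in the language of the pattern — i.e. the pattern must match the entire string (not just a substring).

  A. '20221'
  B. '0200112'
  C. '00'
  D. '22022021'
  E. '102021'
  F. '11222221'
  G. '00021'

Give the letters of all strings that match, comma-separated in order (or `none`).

A

A → match
B → no match
C → no match
D → no match
E → no match
F → no match
G → no match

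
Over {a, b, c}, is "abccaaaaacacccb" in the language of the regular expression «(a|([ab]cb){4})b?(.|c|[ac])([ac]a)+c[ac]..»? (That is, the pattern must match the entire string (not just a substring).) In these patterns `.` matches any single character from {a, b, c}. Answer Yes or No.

Yes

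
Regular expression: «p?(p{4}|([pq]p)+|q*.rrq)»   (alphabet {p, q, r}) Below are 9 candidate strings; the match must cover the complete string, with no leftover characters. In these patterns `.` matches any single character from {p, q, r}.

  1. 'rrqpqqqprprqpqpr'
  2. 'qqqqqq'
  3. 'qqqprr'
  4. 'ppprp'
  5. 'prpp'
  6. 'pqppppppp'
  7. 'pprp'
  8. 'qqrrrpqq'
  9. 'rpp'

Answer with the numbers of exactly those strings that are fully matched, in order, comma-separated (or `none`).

1 → no match
2. 'qqqqqq' → no match
3. 'qqqprr' → no match
4. 'ppprp' → no match
5. 'prpp' → no match
6. 'pqppppppp' → match
7. 'pprp' → no match
8. 'qqrrrpqq' → no match
9. 'rpp' → no match

6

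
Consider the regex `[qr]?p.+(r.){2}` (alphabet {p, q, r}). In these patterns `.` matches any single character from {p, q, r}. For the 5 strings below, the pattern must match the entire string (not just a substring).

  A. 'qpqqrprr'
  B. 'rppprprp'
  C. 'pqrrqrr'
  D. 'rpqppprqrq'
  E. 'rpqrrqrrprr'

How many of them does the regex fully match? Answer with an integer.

A → match
B → match
C → match
D → match
E → match
Total matched: 5

5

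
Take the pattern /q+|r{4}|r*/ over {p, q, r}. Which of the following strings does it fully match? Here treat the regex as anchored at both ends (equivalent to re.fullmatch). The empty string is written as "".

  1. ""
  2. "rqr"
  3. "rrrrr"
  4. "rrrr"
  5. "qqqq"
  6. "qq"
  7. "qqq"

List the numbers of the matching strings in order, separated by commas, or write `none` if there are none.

1, 3, 4, 5, 6, 7

1. "" → match
2. "rqr" → no match
3. "rrrrr" → match
4. "rrrr" → match
5. "qqqq" → match
6. "qq" → match
7. "qqq" → match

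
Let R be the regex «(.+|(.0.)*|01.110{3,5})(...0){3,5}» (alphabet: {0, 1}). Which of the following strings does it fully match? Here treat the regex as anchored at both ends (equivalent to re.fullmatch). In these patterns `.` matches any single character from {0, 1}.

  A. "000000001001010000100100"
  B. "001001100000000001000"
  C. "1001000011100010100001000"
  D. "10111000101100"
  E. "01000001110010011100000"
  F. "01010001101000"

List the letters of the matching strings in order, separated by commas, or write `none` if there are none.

A → match
B → match
C → no match
D → match
E → match
F → match

A, B, D, E, F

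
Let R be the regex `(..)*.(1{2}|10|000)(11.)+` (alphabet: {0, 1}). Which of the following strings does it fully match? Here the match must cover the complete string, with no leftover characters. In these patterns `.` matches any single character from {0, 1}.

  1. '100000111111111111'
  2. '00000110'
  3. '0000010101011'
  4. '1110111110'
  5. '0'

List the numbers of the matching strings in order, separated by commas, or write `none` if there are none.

1, 4

1 → match
2 → no match
3 → no match
4 → match
5 → no match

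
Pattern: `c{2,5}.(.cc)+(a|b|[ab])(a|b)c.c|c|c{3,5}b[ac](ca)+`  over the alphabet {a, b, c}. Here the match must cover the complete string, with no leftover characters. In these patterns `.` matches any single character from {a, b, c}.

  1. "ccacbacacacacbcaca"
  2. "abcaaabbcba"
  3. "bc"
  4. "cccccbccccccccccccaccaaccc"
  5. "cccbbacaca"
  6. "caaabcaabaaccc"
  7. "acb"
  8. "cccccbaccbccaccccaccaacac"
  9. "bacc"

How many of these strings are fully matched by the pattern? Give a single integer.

1

1 → no match
2. "abcaaabbcba" → no match — must start with "c"
3. "bc" → no match — must start with "c"
4 → match
5. "cccbbacaca" → no match
6 → no match
7. "acb" → no match — must start with "c"
8 → no match
9. "bacc" → no match — must start with "c"
Total matched: 1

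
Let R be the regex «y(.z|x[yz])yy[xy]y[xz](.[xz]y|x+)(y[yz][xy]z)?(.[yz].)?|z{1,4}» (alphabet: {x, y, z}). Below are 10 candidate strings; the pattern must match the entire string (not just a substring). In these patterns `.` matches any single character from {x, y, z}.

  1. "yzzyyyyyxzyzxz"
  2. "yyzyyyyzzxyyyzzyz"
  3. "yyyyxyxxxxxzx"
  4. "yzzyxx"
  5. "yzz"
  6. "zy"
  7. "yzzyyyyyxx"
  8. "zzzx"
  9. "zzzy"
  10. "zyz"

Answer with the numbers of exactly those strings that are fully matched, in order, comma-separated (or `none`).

1 → no match
2 → no match
3 → no match
4 → no match
5 → no match
6 → no match
7 → no match
8 → no match
9 → no match
10 → no match

none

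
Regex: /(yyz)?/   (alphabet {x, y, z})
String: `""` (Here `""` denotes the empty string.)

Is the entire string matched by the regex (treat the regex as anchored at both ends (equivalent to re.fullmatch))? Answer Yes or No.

Yes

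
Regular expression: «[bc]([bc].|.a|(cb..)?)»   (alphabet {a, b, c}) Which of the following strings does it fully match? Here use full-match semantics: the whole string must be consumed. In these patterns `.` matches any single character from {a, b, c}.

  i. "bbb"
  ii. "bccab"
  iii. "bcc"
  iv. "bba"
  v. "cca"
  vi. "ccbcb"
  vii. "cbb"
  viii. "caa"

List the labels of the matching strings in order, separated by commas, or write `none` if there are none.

i → match
ii → no match
iii → match
iv → match
v → match
vi → match
vii → match
viii → match

i, iii, iv, v, vi, vii, viii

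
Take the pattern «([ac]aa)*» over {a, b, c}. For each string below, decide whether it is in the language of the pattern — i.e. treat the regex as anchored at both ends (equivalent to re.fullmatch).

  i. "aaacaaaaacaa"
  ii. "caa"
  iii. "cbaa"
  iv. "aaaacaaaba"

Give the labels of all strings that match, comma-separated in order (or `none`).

i. "aaacaaaaacaa" → match
ii. "caa" → match
iii. "cbaa" → no match
iv. "aaaacaaaba" → no match

i, ii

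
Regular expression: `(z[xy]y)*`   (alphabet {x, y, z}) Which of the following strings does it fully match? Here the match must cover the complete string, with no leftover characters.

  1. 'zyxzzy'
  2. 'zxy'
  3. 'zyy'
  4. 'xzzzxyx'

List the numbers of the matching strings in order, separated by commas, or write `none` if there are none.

2, 3

1 → no match
2 → match
3 → match
4 → no match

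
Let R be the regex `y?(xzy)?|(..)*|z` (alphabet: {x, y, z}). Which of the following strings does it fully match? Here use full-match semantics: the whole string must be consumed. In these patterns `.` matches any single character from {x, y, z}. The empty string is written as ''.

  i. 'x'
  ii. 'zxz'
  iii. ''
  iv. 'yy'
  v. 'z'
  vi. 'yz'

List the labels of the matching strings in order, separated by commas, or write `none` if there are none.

i → no match
ii → no match
iii → match
iv → match
v → match
vi → match

iii, iv, v, vi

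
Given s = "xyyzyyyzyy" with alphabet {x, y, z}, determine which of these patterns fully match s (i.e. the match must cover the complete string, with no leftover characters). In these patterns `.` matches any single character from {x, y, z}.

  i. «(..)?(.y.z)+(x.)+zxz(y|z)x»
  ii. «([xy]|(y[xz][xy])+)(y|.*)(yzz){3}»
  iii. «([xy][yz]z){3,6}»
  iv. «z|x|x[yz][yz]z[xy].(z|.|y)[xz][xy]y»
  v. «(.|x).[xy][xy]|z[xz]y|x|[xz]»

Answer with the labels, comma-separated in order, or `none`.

iv

i → no match — must end with "x"
ii → no match — must end with "yzz"
iii → no match — must end with "z"
iv → match
v → no match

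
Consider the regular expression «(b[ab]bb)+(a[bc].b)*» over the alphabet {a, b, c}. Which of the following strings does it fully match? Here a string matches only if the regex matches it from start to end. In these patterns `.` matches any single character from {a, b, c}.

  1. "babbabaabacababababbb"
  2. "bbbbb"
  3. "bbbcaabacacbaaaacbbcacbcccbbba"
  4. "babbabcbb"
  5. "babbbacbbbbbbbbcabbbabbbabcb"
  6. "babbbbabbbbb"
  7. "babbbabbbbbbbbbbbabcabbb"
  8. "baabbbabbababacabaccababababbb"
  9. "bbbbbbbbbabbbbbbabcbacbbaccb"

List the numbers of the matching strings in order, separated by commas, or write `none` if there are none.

1 → no match
2. "bbbbb" → no match
3 → no match
4. "babbabcbb" → no match
5 → no match
6. "babbbbabbbbb" → no match
7 → no match
8 → no match
9 → match

9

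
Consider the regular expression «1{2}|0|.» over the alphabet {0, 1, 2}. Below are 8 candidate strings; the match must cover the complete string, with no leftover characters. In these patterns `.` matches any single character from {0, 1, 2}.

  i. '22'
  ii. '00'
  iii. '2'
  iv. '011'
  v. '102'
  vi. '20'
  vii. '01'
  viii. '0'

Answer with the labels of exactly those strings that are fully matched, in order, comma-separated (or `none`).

iii, viii

i → no match
ii → no match
iii → match
iv → no match
v → no match
vi → no match
vii → no match
viii → match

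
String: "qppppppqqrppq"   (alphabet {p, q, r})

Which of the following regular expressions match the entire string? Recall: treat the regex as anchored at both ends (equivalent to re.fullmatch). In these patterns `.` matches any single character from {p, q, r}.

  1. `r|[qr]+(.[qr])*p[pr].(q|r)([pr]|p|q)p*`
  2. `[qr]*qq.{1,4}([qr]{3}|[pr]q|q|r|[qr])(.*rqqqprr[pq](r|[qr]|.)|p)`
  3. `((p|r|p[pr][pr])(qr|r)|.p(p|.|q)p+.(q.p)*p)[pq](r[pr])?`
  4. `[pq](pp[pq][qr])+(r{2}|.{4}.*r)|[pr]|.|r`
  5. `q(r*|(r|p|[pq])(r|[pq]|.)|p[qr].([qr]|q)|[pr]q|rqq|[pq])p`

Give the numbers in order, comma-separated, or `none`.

1 → no match
2 → no match
3 → match
4 → no match
5 → no match — must end with "p"

3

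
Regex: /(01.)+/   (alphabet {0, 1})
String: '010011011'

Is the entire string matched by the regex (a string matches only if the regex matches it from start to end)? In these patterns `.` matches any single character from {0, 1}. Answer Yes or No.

Yes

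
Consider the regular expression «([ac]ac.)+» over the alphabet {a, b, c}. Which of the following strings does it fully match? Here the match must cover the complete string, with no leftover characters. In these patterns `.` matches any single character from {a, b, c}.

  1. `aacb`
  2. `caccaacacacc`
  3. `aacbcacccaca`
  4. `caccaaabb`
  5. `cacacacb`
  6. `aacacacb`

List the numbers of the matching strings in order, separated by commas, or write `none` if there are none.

1, 2, 3, 5, 6

1. `aacb` → match
2. `caccaacacacc` → match
3. `aacbcacccaca` → match
4. `caccaaabb` → no match
5. `cacacacb` → match
6. `aacacacb` → match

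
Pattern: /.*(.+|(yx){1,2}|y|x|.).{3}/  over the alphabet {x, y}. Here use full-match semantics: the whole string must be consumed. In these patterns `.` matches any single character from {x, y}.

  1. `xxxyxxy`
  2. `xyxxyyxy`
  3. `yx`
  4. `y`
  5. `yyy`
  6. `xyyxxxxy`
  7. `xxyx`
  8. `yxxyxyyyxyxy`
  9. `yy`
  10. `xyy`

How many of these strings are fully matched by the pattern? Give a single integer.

1 → match
2 → match
3 → no match
4 → no match
5 → no match
6 → match
7 → match
8 → match
9 → no match
10 → no match
Total matched: 5

5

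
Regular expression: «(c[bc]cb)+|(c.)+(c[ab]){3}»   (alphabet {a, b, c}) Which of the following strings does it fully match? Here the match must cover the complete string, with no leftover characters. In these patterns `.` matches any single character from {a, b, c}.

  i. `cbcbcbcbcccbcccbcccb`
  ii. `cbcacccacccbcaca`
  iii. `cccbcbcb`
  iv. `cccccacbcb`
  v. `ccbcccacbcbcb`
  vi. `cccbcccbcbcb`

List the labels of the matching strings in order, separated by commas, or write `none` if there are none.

i → match
ii → match
iii. `cccbcbcb` → match
iv. `cccccacbcb` → match
v → no match
vi. `cccbcccbcbcb` → match

i, ii, iii, iv, vi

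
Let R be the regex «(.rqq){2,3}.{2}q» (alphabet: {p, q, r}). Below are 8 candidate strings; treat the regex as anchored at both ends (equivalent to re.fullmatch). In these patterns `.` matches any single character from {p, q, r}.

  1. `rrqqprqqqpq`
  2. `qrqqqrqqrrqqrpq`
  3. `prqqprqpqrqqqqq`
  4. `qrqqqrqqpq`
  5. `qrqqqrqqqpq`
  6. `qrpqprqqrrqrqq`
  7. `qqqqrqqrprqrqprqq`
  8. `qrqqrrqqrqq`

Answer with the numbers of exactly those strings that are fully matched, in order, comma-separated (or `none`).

1, 2, 5, 8

1 → match
2 → match
3 → no match
4 → no match
5 → match
6 → no match
7 → no match
8 → match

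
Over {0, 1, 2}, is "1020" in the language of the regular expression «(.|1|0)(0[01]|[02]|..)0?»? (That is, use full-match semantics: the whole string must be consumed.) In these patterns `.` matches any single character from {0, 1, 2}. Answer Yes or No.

Yes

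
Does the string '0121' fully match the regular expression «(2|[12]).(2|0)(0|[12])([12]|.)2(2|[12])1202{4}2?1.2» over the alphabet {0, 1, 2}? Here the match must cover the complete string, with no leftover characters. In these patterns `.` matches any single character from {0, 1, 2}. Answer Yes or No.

Every match must end with '2', but '0121' does not.

No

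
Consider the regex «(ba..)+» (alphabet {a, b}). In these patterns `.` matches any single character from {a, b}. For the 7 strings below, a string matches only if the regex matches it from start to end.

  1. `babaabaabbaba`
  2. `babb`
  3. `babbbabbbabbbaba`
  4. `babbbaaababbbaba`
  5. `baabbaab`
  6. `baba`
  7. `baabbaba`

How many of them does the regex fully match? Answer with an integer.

1 → no match
2 → match
3 → match
4 → match
5 → match
6 → match
7 → match
Total matched: 6

6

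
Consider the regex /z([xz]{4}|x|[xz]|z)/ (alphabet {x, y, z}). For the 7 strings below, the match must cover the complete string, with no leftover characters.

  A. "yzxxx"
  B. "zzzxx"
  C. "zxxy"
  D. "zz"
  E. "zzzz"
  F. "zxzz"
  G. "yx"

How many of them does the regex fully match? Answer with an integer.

2

A → no match — must start with "z"
B → match
C → no match
D → match
E → no match
F → no match
G → no match — must start with "z"
Total matched: 2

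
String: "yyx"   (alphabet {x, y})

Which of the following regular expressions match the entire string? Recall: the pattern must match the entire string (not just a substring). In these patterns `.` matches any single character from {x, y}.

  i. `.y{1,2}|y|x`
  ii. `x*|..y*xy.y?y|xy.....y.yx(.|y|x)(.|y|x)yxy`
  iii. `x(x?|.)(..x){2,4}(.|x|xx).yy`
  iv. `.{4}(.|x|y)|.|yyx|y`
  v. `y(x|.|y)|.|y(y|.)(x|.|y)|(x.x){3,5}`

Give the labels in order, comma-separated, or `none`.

i → no match
ii → no match
iii → no match — must start with "x"
iv → match
v → match

iv, v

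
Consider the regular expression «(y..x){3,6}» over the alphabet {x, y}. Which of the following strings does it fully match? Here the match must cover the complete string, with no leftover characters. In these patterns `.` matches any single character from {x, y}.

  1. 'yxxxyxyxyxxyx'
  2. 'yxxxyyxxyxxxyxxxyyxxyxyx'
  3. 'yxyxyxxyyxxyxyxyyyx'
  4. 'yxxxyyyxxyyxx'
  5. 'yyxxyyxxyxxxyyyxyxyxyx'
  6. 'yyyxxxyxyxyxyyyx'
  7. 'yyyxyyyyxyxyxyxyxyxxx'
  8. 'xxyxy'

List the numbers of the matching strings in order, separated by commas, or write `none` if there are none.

2

1 → no match
2 → match
3 → no match
4 → no match
5 → no match
6 → no match
7 → no match
8 → no match — must start with 'y'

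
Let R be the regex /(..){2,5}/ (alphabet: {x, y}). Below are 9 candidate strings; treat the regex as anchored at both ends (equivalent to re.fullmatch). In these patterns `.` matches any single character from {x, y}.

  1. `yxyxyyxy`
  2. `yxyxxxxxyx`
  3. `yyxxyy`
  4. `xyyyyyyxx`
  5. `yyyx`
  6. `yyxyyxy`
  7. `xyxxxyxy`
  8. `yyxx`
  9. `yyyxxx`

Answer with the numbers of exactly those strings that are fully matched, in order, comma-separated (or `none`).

1, 2, 3, 5, 7, 8, 9

1 → match
2 → match
3 → match
4 → no match
5 → match
6 → no match
7 → match
8 → match
9 → match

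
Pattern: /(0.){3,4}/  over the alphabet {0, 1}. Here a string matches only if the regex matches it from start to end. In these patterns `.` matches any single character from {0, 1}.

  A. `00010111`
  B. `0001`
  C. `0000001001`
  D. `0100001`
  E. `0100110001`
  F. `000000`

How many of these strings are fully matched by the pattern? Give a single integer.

1

A → no match
B → no match
C → no match
D → no match
E → no match
F → match
Total matched: 1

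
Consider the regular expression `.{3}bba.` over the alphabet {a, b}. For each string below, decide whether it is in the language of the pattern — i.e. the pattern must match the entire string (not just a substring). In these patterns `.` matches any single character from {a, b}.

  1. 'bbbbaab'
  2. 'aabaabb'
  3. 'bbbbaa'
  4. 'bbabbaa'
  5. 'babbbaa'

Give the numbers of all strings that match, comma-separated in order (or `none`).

1. 'bbbbaab' → no match
2. 'aabaabb' → no match
3. 'bbbbaa' → no match
4. 'bbabbaa' → match
5. 'babbbaa' → match

4, 5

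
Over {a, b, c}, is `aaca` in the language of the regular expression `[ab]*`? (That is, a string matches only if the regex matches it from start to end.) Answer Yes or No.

No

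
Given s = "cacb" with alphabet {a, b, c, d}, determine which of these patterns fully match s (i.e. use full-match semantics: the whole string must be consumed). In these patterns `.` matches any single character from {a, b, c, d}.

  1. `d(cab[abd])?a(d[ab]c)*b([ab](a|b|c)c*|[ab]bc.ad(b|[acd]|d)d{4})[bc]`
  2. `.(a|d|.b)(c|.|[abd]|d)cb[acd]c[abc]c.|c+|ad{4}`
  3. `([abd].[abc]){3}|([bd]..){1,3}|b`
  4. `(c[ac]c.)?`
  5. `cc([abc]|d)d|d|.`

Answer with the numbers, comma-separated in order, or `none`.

4

1 → no match — must start with "d"
2 → no match
3 → no match
4 → match
5 → no match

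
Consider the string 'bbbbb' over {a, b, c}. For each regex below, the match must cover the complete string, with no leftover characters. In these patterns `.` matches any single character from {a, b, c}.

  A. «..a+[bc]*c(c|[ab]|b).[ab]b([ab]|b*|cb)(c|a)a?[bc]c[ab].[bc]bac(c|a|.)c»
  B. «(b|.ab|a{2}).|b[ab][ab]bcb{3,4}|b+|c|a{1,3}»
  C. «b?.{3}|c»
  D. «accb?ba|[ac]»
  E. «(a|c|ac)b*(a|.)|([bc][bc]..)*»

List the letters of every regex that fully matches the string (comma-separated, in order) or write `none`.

B

A → no match — must end with 'c'
B → match
C → no match
D → no match
E → no match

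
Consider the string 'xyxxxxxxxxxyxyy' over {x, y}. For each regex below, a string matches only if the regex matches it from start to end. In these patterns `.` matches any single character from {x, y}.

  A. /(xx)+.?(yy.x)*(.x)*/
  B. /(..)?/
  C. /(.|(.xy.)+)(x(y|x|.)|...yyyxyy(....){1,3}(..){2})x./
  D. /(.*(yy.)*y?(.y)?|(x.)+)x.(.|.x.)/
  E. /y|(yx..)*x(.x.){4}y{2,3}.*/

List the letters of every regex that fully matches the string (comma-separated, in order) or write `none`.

D

A → no match — must start with 'xx'
B → no match
C → no match
D → match
E → no match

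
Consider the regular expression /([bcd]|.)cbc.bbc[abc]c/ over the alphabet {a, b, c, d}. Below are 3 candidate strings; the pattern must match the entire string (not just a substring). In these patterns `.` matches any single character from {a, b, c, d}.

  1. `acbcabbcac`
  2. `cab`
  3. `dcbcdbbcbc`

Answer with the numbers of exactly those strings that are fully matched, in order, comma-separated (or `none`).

1, 3

1 → match
2 → no match — must end with `c`
3 → match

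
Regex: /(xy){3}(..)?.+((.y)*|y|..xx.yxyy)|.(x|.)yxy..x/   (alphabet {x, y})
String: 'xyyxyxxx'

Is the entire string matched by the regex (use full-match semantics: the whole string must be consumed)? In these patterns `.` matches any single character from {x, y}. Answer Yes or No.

Yes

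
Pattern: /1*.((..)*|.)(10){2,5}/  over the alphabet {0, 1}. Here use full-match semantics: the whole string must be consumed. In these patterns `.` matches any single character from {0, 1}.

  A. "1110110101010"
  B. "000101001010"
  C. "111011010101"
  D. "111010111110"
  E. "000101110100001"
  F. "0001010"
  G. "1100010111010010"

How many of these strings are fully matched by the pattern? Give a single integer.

A → match
B → no match
C → no match — must end with "10"
D → no match
E → no match — must end with "10"
F → match
G → no match
Total matched: 2

2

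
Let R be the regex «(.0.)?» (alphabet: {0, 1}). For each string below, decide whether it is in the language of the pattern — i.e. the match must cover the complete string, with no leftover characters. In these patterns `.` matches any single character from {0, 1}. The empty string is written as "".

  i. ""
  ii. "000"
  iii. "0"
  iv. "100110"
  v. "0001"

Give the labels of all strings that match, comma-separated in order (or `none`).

i, ii

i → match
ii → match
iii → no match
iv → no match
v → no match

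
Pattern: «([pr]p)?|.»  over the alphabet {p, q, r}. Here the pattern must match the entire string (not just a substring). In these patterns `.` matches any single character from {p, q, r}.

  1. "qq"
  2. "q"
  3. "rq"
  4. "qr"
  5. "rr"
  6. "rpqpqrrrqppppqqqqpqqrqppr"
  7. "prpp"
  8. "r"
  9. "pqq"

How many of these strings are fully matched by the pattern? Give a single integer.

2

1 → no match
2 → match
3 → no match
4 → no match
5 → no match
6 → no match
7 → no match
8 → match
9 → no match
Total matched: 2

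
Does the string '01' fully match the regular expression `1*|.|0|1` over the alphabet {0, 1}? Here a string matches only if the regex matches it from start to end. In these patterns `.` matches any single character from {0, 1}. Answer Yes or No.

No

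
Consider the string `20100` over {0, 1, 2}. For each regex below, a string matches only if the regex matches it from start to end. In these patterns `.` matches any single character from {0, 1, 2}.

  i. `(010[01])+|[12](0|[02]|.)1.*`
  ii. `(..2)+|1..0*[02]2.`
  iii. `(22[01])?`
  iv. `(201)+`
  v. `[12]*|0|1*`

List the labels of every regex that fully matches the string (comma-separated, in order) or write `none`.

i

i → match
ii → no match
iii → no match
iv → no match — must end with `201`
v → no match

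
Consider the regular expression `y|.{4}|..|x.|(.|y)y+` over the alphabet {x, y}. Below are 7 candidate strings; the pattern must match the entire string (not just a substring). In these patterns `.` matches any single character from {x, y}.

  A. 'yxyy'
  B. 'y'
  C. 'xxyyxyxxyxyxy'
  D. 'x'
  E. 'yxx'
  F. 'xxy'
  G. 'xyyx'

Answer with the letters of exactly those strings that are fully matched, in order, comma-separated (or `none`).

A, B, G

A. 'yxyy' → match
B. 'y' → match
C → no match
D. 'x' → no match
E. 'yxx' → no match
F. 'xxy' → no match
G. 'xyyx' → match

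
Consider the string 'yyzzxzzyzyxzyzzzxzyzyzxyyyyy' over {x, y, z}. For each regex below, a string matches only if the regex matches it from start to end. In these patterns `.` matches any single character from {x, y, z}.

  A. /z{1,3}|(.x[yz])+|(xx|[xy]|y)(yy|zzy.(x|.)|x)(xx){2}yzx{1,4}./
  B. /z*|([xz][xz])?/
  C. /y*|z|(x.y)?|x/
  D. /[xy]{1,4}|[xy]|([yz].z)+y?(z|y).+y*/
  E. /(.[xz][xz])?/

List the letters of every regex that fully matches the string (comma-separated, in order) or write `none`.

A → no match
B → no match
C → no match
D → match
E → no match

D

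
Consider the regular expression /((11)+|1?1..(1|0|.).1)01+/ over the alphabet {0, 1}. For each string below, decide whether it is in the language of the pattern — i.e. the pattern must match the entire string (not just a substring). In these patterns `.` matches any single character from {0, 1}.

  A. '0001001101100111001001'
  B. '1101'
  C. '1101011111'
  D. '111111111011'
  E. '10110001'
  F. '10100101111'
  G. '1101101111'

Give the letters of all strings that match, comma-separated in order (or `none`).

B, F

A → no match
B. '1101' → match
C. '1101011111' → no match
D. '111111111011' → no match
E. '10110001' → no match
F. '10100101111' → match
G. '1101101111' → no match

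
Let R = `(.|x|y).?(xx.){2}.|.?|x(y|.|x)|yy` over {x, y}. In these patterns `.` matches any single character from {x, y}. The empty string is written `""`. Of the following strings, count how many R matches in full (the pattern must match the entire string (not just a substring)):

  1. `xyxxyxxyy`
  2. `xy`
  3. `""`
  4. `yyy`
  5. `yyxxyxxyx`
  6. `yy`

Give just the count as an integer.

1 → match
2 → match
3 → match
4 → no match
5 → match
6 → match
Total matched: 5

5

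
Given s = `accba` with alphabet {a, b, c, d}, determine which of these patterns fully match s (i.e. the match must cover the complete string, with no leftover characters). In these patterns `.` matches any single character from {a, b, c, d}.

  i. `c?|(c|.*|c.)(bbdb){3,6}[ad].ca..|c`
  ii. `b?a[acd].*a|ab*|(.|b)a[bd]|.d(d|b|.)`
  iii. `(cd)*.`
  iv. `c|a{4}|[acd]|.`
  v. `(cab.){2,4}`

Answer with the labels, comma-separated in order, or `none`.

ii

i → no match
ii → match
iii → no match
iv → no match
v → no match — must start with `cab`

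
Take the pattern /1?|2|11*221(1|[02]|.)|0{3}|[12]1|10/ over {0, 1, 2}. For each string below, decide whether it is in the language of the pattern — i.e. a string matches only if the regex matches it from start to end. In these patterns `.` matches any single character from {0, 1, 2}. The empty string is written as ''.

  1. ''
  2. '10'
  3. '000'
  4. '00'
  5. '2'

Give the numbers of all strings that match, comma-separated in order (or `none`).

1, 2, 3, 5

1 → match
2 → match
3 → match
4 → no match
5 → match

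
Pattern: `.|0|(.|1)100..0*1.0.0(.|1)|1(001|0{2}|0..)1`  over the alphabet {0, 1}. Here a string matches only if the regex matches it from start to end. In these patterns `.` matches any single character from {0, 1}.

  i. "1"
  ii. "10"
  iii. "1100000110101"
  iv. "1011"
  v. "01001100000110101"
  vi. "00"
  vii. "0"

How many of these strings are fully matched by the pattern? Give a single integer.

i → match
ii → no match
iii → match
iv → no match
v → match
vi → no match
vii → match
Total matched: 4

4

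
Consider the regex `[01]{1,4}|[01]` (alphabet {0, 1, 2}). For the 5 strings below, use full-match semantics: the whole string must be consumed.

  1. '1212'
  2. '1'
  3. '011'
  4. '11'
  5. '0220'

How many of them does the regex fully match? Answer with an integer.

3

1 → no match
2 → match
3 → match
4 → match
5 → no match
Total matched: 3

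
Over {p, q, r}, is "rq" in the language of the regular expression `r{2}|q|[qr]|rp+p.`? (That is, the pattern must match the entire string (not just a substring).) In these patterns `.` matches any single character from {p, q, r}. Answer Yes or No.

No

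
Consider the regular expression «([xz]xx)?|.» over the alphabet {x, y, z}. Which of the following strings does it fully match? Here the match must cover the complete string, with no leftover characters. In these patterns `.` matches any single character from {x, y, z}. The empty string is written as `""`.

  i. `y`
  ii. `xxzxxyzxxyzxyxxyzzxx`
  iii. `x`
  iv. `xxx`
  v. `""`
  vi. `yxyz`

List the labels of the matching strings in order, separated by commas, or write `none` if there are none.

i, iii, iv, v

i → match
ii → no match
iii → match
iv → match
v → match
vi → no match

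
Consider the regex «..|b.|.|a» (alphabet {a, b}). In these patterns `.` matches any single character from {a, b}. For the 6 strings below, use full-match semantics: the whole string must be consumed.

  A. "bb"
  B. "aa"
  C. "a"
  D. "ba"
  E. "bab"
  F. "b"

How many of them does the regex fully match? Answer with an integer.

5

A → match
B → match
C → match
D → match
E → no match
F → match
Total matched: 5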